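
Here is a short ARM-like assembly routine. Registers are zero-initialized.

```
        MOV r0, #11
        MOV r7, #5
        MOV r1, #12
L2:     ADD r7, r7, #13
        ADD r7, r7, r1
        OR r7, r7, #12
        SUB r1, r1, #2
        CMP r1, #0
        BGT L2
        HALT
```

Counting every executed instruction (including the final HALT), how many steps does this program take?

40

r0=11
r7=5
r1=12
r7=5+13=18
r7=18+12=30
r7=30|12=30
r1=12-2=10
CMP r1, #0  (cmp 10,0)
BGT L2: taken
r7=30+13=43
r7=43+10=53
r7=53|12=61
r1=10-2=8
CMP r1, #0  (cmp 8,0)
BGT L2: taken
r7=61+13=74
r7=74+8=82
r7=82|12=94
r1=8-2=6
CMP r1, #0  (cmp 6,0)
BGT L2: taken
r7=94+13=107
r7=107+6=113
r7=113|12=125
r1=6-2=4
CMP r1, #0  (cmp 4,0)
BGT L2: taken
r7=125+13=138
r7=138+4=142
r7=142|12=142
r1=4-2=2
CMP r1, #0  (cmp 2,0)
BGT L2: taken
r7=142+13=155
r7=155+2=157
r7=157|12=157
r1=2-2=0
CMP r1, #0  (cmp 0,0)
BGT L2: not taken
halt.
Total executed instructions: 40.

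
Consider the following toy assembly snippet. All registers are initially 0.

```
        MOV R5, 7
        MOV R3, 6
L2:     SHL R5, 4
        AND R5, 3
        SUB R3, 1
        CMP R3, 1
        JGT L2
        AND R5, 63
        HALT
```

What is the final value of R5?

0

after MOV R5, 7: R5=7
after MOV R3, 6: R3=6
after SHL R5, 4: R5=7<<4=112
after AND R5, 3: R5=112&3=0
after SUB R3, 1: R3=6-1=5
CMP R3, 1  (cmp 5,1)
JGT L2: taken
after SHL R5, 4: R5=0<<4=0
after AND R5, 3: R5=0&3=0
after SUB R3, 1: R3=5-1=4
CMP R3, 1  (cmp 4,1)
JGT L2: taken
after SHL R5, 4: R5=0<<4=0
after AND R5, 3: R5=0&3=0
after SUB R3, 1: R3=4-1=3
CMP R3, 1  (cmp 3,1)
JGT L2: taken
after SHL R5, 4: R5=0<<4=0
after AND R5, 3: R5=0&3=0
after SUB R3, 1: R3=3-1=2
CMP R3, 1  (cmp 2,1)
JGT L2: taken
after SHL R5, 4: R5=0<<4=0
after AND R5, 3: R5=0&3=0
after SUB R3, 1: R3=2-1=1
CMP R3, 1  (cmp 1,1)
JGT L2: not taken
after AND R5, 63: R5=0&63=0
halt.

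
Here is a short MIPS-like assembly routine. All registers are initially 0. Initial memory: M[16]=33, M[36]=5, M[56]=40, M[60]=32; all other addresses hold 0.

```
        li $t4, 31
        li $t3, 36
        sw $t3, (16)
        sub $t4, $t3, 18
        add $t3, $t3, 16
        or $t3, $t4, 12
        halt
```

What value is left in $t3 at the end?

30

li $t4, 31 → $t4=31
li $t3, 36 → $t3=36
sw $t3, (16) → M[16]=36
sub $t4, $t3, 18 → $t4=36-18=18
add $t3, $t3, 16 → $t3=36+16=52
or $t3, $t4, 12 → $t3=18|12=30
halt.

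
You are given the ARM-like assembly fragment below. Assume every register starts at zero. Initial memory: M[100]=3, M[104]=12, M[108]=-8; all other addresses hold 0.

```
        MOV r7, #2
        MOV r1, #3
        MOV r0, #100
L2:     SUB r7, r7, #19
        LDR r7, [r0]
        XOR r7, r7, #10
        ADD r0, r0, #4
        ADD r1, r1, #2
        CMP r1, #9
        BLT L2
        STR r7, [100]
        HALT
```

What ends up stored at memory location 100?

after MOV r7, #2: r7=2
after MOV r1, #3: r1=3
after MOV r0, #100: r0=100
after SUB r7, r7, #19: r7=2-19=-17
after LDR r7, [r0]: r7=M[100]=3
after XOR r7, r7, #10: r7=3^10=9
after ADD r0, r0, #4: r0=100+4=104
after ADD r1, r1, #2: r1=3+2=5
CMP r1, #9  (cmp 5,9)
BLT L2: taken
after SUB r7, r7, #19: r7=9-19=-10
after LDR r7, [r0]: r7=M[104]=12
after XOR r7, r7, #10: r7=12^10=6
after ADD r0, r0, #4: r0=104+4=108
after ADD r1, r1, #2: r1=5+2=7
CMP r1, #9  (cmp 7,9)
BLT L2: taken
after SUB r7, r7, #19: r7=6-19=-13
after LDR r7, [r0]: r7=M[108]=-8
after XOR r7, r7, #10: r7=(-8)^10=-14
after ADD r0, r0, #4: r0=108+4=112
after ADD r1, r1, #2: r1=7+2=9
CMP r1, #9  (cmp 9,9)
BLT L2: not taken
STR r7, [100] → M[100]=-14
halt.

-14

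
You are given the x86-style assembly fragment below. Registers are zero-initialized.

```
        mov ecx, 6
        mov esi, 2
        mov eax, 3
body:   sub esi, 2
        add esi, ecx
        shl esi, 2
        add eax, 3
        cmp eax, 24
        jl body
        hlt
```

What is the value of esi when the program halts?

after mov ecx, 6: ecx=6
after mov esi, 2: esi=2
after mov eax, 3: eax=3
after sub esi, 2: esi=2-2=0
after add esi, ecx: esi=0+6=6
after shl esi, 2: esi=6<<2=24
after add eax, 3: eax=3+3=6
cmp eax, 24  (cmp 6,24)
jl body: taken
after sub esi, 2: esi=24-2=22
after add esi, ecx: esi=22+6=28
after shl esi, 2: esi=28<<2=112
after add eax, 3: eax=6+3=9
cmp eax, 24  (cmp 9,24)
jl body: taken
after sub esi, 2: esi=112-2=110
after add esi, ecx: esi=110+6=116
after shl esi, 2: esi=116<<2=464
after add eax, 3: eax=9+3=12
cmp eax, 24  (cmp 12,24)
jl body: taken
after sub esi, 2: esi=464-2=462
after add esi, ecx: esi=462+6=468
after shl esi, 2: esi=468<<2=1872
after add eax, 3: eax=12+3=15
cmp eax, 24  (cmp 15,24)
jl body: taken
after sub esi, 2: esi=1872-2=1870
after add esi, ecx: esi=1870+6=1876
after shl esi, 2: esi=1876<<2=7504
after add eax, 3: eax=15+3=18
cmp eax, 24  (cmp 18,24)
jl body: taken
after sub esi, 2: esi=7504-2=7502
after add esi, ecx: esi=7502+6=7508
after shl esi, 2: esi=7508<<2=30032
after add eax, 3: eax=18+3=21
cmp eax, 24  (cmp 21,24)
jl body: taken
after sub esi, 2: esi=30032-2=30030
after add esi, ecx: esi=30030+6=30036
after shl esi, 2: esi=30036<<2=120144
after add eax, 3: eax=21+3=24
cmp eax, 24  (cmp 24,24)
jl body: not taken
halt.

120144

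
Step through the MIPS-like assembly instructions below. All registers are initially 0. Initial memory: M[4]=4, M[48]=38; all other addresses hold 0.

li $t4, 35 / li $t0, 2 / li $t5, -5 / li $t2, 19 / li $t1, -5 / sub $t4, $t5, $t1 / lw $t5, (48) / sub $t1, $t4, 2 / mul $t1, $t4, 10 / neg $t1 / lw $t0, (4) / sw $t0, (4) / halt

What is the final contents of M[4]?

4

li $t4, 35 → $t4=35
li $t0, 2 → $t0=2
li $t5, -5 → $t5=-5
li $t2, 19 → $t2=19
li $t1, -5 → $t1=-5
sub $t4, $t5, $t1 → $t4=(-5)-(-5)=0
lw $t5, (48) → $t5=M[48]=38
sub $t1, $t4, 2 → $t1=0-2=-2
mul $t1, $t4, 10 → $t1=0*10=0
neg $t1 → $t1=-(0)=0
lw $t0, (4) → $t0=M[4]=4
sw $t0, (4) → M[4]=4
halt.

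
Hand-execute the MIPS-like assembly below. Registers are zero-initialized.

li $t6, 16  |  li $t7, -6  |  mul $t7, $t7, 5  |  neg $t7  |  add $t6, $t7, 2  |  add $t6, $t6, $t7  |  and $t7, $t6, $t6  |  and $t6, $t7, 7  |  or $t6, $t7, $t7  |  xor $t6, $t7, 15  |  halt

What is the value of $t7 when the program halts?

$t6=16
$t7=-6
$t7=(-6)*5=-30
$t7=-(-30)=30
$t6=30+2=32
$t6=32+30=62
$t7=62&62=62
$t6=62&7=6
$t6=62|62=62
$t6=62^15=49
halt.

62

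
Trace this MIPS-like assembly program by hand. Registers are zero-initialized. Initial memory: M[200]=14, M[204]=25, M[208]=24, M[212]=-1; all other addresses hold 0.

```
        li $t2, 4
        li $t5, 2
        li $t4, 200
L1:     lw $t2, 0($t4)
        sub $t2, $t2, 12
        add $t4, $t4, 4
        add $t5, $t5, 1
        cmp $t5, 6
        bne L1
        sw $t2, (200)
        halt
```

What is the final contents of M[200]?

-13

after li $t2, 4: $t2=4
after li $t5, 2: $t5=2
after li $t4, 200: $t4=200
after lw $t2, 0($t4): $t2=M[200]=14
after sub $t2, $t2, 12: $t2=14-12=2
after add $t4, $t4, 4: $t4=200+4=204
after add $t5, $t5, 1: $t5=2+1=3
cmp $t5, 6  (cmp 3,6)
bne L1: taken
after lw $t2, 0($t4): $t2=M[204]=25
after sub $t2, $t2, 12: $t2=25-12=13
after add $t4, $t4, 4: $t4=204+4=208
after add $t5, $t5, 1: $t5=3+1=4
cmp $t5, 6  (cmp 4,6)
bne L1: taken
after lw $t2, 0($t4): $t2=M[208]=24
after sub $t2, $t2, 12: $t2=24-12=12
after add $t4, $t4, 4: $t4=208+4=212
after add $t5, $t5, 1: $t5=4+1=5
cmp $t5, 6  (cmp 5,6)
bne L1: taken
after lw $t2, 0($t4): $t2=M[212]=-1
after sub $t2, $t2, 12: $t2=(-1)-12=-13
after add $t4, $t4, 4: $t4=212+4=216
after add $t5, $t5, 1: $t5=5+1=6
cmp $t5, 6  (cmp 6,6)
bne L1: not taken
sw $t2, (200) → M[200]=-13
halt.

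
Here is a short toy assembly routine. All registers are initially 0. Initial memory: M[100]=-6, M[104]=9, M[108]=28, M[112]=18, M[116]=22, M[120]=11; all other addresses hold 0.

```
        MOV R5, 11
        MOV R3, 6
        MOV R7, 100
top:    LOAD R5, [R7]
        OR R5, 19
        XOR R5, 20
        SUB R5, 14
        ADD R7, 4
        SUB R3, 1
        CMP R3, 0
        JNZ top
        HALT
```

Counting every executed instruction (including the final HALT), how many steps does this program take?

MOV R5, 11 → R5=11
MOV R3, 6 → R3=6
MOV R7, 100 → R7=100
LOAD R5, [R7] → R5=M[100]=-6
OR R5, 19 → R5=(-6)|19=-5
XOR R5, 20 → R5=(-5)^20=-17
SUB R5, 14 → R5=(-17)-14=-31
ADD R7, 4 → R7=100+4=104
SUB R3, 1 → R3=6-1=5
CMP R3, 0  (cmp 5,0)
JNZ top: taken
LOAD R5, [R7] → R5=M[104]=9
OR R5, 19 → R5=9|19=27
XOR R5, 20 → R5=27^20=15
SUB R5, 14 → R5=15-14=1
ADD R7, 4 → R7=104+4=108
SUB R3, 1 → R3=5-1=4
CMP R3, 0  (cmp 4,0)
JNZ top: taken
LOAD R5, [R7] → R5=M[108]=28
OR R5, 19 → R5=28|19=31
XOR R5, 20 → R5=31^20=11
SUB R5, 14 → R5=11-14=-3
ADD R7, 4 → R7=108+4=112
SUB R3, 1 → R3=4-1=3
CMP R3, 0  (cmp 3,0)
JNZ top: taken
LOAD R5, [R7] → R5=M[112]=18
OR R5, 19 → R5=18|19=19
XOR R5, 20 → R5=19^20=7
SUB R5, 14 → R5=7-14=-7
ADD R7, 4 → R7=112+4=116
SUB R3, 1 → R3=3-1=2
CMP R3, 0  (cmp 2,0)
JNZ top: taken
LOAD R5, [R7] → R5=M[116]=22
OR R5, 19 → R5=22|19=23
XOR R5, 20 → R5=23^20=3
SUB R5, 14 → R5=3-14=-11
ADD R7, 4 → R7=116+4=120
SUB R3, 1 → R3=2-1=1
CMP R3, 0  (cmp 1,0)
JNZ top: taken
LOAD R5, [R7] → R5=M[120]=11
OR R5, 19 → R5=11|19=27
XOR R5, 20 → R5=27^20=15
SUB R5, 14 → R5=15-14=1
ADD R7, 4 → R7=120+4=124
SUB R3, 1 → R3=1-1=0
CMP R3, 0  (cmp 0,0)
JNZ top: not taken
halt.
Total executed instructions: 52.

52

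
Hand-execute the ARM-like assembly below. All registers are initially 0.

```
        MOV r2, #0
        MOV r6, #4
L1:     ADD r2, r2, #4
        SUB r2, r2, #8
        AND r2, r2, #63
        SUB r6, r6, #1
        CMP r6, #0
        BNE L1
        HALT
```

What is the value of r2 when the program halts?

48

MOV r2, #0 → r2=0
MOV r6, #4 → r6=4
ADD r2, r2, #4 → r2=0+4=4
SUB r2, r2, #8 → r2=4-8=-4
AND r2, r2, #63 → r2=(-4)&63=60
SUB r6, r6, #1 → r6=4-1=3
CMP r6, #0  (cmp 3,0)
BNE L1: taken
ADD r2, r2, #4 → r2=60+4=64
SUB r2, r2, #8 → r2=64-8=56
AND r2, r2, #63 → r2=56&63=56
SUB r6, r6, #1 → r6=3-1=2
CMP r6, #0  (cmp 2,0)
BNE L1: taken
ADD r2, r2, #4 → r2=56+4=60
SUB r2, r2, #8 → r2=60-8=52
AND r2, r2, #63 → r2=52&63=52
SUB r6, r6, #1 → r6=2-1=1
CMP r6, #0  (cmp 1,0)
BNE L1: taken
ADD r2, r2, #4 → r2=52+4=56
SUB r2, r2, #8 → r2=56-8=48
AND r2, r2, #63 → r2=48&63=48
SUB r6, r6, #1 → r6=1-1=0
CMP r6, #0  (cmp 0,0)
BNE L1: not taken
halt.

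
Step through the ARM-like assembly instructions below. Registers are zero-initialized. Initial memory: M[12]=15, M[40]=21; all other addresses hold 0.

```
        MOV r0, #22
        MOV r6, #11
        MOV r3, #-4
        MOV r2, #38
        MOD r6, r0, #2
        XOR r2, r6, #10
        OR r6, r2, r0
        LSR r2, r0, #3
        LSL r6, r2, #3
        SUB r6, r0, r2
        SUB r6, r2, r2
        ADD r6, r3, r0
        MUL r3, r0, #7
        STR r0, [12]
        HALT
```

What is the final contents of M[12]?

22

r0=22
r6=11
r3=-4
r2=38
r6=22%2=0
r2=0^10=10
r6=10|22=30
r2=22>>3=2
r6=2<<3=16
r6=22-2=20
r6=2-2=0
r6=(-4)+22=18
r3=22*7=154
STR r0, [12] → M[12]=22
halt.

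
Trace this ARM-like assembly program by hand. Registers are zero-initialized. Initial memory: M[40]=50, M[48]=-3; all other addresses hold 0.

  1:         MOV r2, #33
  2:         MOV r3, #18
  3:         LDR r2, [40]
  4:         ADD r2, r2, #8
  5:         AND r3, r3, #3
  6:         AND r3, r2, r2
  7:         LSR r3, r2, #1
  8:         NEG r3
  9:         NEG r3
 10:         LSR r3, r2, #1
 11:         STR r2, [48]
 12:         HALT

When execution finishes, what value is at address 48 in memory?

58

after MOV r2, #33: r2=33
after MOV r3, #18: r3=18
after LDR r2, [40]: r2=M[40]=50
after ADD r2, r2, #8: r2=50+8=58
after AND r3, r3, #3: r3=18&3=2
after AND r3, r2, r2: r3=58&58=58
after LSR r3, r2, #1: r3=58>>1=29
after NEG r3: r3=-(29)=-29
after NEG r3: r3=-(-29)=29
after LSR r3, r2, #1: r3=58>>1=29
STR r2, [48] → M[48]=58
halt.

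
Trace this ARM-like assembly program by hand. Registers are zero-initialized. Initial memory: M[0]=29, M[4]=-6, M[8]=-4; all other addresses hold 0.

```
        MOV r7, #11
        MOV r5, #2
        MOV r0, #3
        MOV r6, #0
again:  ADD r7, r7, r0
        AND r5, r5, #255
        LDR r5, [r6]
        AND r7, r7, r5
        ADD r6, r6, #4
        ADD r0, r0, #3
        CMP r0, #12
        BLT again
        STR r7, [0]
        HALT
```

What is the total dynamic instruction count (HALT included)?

30

MOV r7, #11 → r7=11
MOV r5, #2 → r5=2
MOV r0, #3 → r0=3
MOV r6, #0 → r6=0
ADD r7, r7, r0 → r7=11+3=14
AND r5, r5, #255 → r5=2&255=2
LDR r5, [r6] → r5=M[0]=29
AND r7, r7, r5 → r7=14&29=12
ADD r6, r6, #4 → r6=0+4=4
ADD r0, r0, #3 → r0=3+3=6
CMP r0, #12  (cmp 6,12)
BLT again: taken
ADD r7, r7, r0 → r7=12+6=18
AND r5, r5, #255 → r5=29&255=29
LDR r5, [r6] → r5=M[4]=-6
AND r7, r7, r5 → r7=18&(-6)=18
ADD r6, r6, #4 → r6=4+4=8
ADD r0, r0, #3 → r0=6+3=9
CMP r0, #12  (cmp 9,12)
BLT again: taken
ADD r7, r7, r0 → r7=18+9=27
AND r5, r5, #255 → r5=(-6)&255=250
LDR r5, [r6] → r5=M[8]=-4
AND r7, r7, r5 → r7=27&(-4)=24
ADD r6, r6, #4 → r6=8+4=12
ADD r0, r0, #3 → r0=9+3=12
CMP r0, #12  (cmp 12,12)
BLT again: not taken
STR r7, [0] → M[0]=24
halt.
Total executed instructions: 30.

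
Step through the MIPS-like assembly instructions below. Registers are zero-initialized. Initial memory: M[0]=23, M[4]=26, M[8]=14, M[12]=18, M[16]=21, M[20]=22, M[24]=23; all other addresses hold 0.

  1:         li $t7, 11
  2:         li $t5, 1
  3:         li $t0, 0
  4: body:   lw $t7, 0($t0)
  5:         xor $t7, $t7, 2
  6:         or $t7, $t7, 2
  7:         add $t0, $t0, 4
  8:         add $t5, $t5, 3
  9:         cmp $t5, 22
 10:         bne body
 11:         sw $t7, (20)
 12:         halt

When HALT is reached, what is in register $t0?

after li $t7, 11: $t7=11
after li $t5, 1: $t5=1
after li $t0, 0: $t0=0
after lw $t7, 0($t0): $t7=M[0]=23
after xor $t7, $t7, 2: $t7=23^2=21
after or $t7, $t7, 2: $t7=21|2=23
after add $t0, $t0, 4: $t0=0+4=4
after add $t5, $t5, 3: $t5=1+3=4
cmp $t5, 22  (cmp 4,22)
bne body: taken
after lw $t7, 0($t0): $t7=M[4]=26
after xor $t7, $t7, 2: $t7=26^2=24
after or $t7, $t7, 2: $t7=24|2=26
after add $t0, $t0, 4: $t0=4+4=8
after add $t5, $t5, 3: $t5=4+3=7
cmp $t5, 22  (cmp 7,22)
bne body: taken
after lw $t7, 0($t0): $t7=M[8]=14
after xor $t7, $t7, 2: $t7=14^2=12
after or $t7, $t7, 2: $t7=12|2=14
after add $t0, $t0, 4: $t0=8+4=12
after add $t5, $t5, 3: $t5=7+3=10
cmp $t5, 22  (cmp 10,22)
bne body: taken
after lw $t7, 0($t0): $t7=M[12]=18
after xor $t7, $t7, 2: $t7=18^2=16
after or $t7, $t7, 2: $t7=16|2=18
after add $t0, $t0, 4: $t0=12+4=16
after add $t5, $t5, 3: $t5=10+3=13
cmp $t5, 22  (cmp 13,22)
bne body: taken
after lw $t7, 0($t0): $t7=M[16]=21
after xor $t7, $t7, 2: $t7=21^2=23
after or $t7, $t7, 2: $t7=23|2=23
after add $t0, $t0, 4: $t0=16+4=20
after add $t5, $t5, 3: $t5=13+3=16
cmp $t5, 22  (cmp 16,22)
bne body: taken
after lw $t7, 0($t0): $t7=M[20]=22
after xor $t7, $t7, 2: $t7=22^2=20
after or $t7, $t7, 2: $t7=20|2=22
after add $t0, $t0, 4: $t0=20+4=24
after add $t5, $t5, 3: $t5=16+3=19
cmp $t5, 22  (cmp 19,22)
bne body: taken
after lw $t7, 0($t0): $t7=M[24]=23
after xor $t7, $t7, 2: $t7=23^2=21
after or $t7, $t7, 2: $t7=21|2=23
after add $t0, $t0, 4: $t0=24+4=28
after add $t5, $t5, 3: $t5=19+3=22
cmp $t5, 22  (cmp 22,22)
bne body: not taken
sw $t7, (20) → M[20]=23
halt.

28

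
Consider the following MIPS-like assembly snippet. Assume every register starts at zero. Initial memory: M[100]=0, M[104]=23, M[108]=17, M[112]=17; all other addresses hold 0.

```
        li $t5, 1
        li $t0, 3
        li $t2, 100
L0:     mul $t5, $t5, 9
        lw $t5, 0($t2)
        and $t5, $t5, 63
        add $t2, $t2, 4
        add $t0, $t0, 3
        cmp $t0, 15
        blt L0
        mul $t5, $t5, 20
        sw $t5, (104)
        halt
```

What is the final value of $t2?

after li $t5, 1: $t5=1
after li $t0, 3: $t0=3
after li $t2, 100: $t2=100
after mul $t5, $t5, 9: $t5=1*9=9
after lw $t5, 0($t2): $t5=M[100]=0
after and $t5, $t5, 63: $t5=0&63=0
after add $t2, $t2, 4: $t2=100+4=104
after add $t0, $t0, 3: $t0=3+3=6
cmp $t0, 15  (cmp 6,15)
blt L0: taken
after mul $t5, $t5, 9: $t5=0*9=0
after lw $t5, 0($t2): $t5=M[104]=23
after and $t5, $t5, 63: $t5=23&63=23
after add $t2, $t2, 4: $t2=104+4=108
after add $t0, $t0, 3: $t0=6+3=9
cmp $t0, 15  (cmp 9,15)
blt L0: taken
after mul $t5, $t5, 9: $t5=23*9=207
after lw $t5, 0($t2): $t5=M[108]=17
after and $t5, $t5, 63: $t5=17&63=17
after add $t2, $t2, 4: $t2=108+4=112
after add $t0, $t0, 3: $t0=9+3=12
cmp $t0, 15  (cmp 12,15)
blt L0: taken
after mul $t5, $t5, 9: $t5=17*9=153
after lw $t5, 0($t2): $t5=M[112]=17
after and $t5, $t5, 63: $t5=17&63=17
after add $t2, $t2, 4: $t2=112+4=116
after add $t0, $t0, 3: $t0=12+3=15
cmp $t0, 15  (cmp 15,15)
blt L0: not taken
after mul $t5, $t5, 20: $t5=17*20=340
sw $t5, (104) → M[104]=340
halt.

116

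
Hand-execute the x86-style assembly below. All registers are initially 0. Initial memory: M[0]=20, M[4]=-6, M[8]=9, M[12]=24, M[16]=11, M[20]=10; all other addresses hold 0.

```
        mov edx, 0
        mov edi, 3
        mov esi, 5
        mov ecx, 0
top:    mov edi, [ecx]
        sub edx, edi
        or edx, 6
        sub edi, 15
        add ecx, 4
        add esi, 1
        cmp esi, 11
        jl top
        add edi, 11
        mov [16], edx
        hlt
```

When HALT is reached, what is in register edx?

-58

after mov edx, 0: edx=0
after mov edi, 3: edi=3
after mov esi, 5: esi=5
after mov ecx, 0: ecx=0
after mov edi, [ecx]: edi=M[0]=20
after sub edx, edi: edx=0-20=-20
after or edx, 6: edx=(-20)|6=-18
after sub edi, 15: edi=20-15=5
after add ecx, 4: ecx=0+4=4
after add esi, 1: esi=5+1=6
cmp esi, 11  (cmp 6,11)
jl top: taken
after mov edi, [ecx]: edi=M[4]=-6
after sub edx, edi: edx=(-18)-(-6)=-12
after or edx, 6: edx=(-12)|6=-10
after sub edi, 15: edi=(-6)-15=-21
after add ecx, 4: ecx=4+4=8
after add esi, 1: esi=6+1=7
cmp esi, 11  (cmp 7,11)
jl top: taken
after mov edi, [ecx]: edi=M[8]=9
after sub edx, edi: edx=(-10)-9=-19
after or edx, 6: edx=(-19)|6=-17
after sub edi, 15: edi=9-15=-6
after add ecx, 4: ecx=8+4=12
after add esi, 1: esi=7+1=8
cmp esi, 11  (cmp 8,11)
jl top: taken
after mov edi, [ecx]: edi=M[12]=24
after sub edx, edi: edx=(-17)-24=-41
after or edx, 6: edx=(-41)|6=-41
after sub edi, 15: edi=24-15=9
after add ecx, 4: ecx=12+4=16
after add esi, 1: esi=8+1=9
cmp esi, 11  (cmp 9,11)
jl top: taken
after mov edi, [ecx]: edi=M[16]=11
after sub edx, edi: edx=(-41)-11=-52
after or edx, 6: edx=(-52)|6=-50
after sub edi, 15: edi=11-15=-4
after add ecx, 4: ecx=16+4=20
after add esi, 1: esi=9+1=10
cmp esi, 11  (cmp 10,11)
jl top: taken
after mov edi, [ecx]: edi=M[20]=10
after sub edx, edi: edx=(-50)-10=-60
after or edx, 6: edx=(-60)|6=-58
after sub edi, 15: edi=10-15=-5
after add ecx, 4: ecx=20+4=24
after add esi, 1: esi=10+1=11
cmp esi, 11  (cmp 11,11)
jl top: not taken
after add edi, 11: edi=(-5)+11=6
mov [16], edx → M[16]=-58
halt.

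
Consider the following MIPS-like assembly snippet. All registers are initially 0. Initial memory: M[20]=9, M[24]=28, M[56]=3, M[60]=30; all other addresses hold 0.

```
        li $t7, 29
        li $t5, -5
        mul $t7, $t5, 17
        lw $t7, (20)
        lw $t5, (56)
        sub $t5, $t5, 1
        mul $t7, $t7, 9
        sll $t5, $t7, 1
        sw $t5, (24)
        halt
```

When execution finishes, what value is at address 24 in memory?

162

after li $t7, 29: $t7=29
after li $t5, -5: $t5=-5
after mul $t7, $t5, 17: $t7=(-5)*17=-85
after lw $t7, (20): $t7=M[20]=9
after lw $t5, (56): $t5=M[56]=3
after sub $t5, $t5, 1: $t5=3-1=2
after mul $t7, $t7, 9: $t7=9*9=81
after sll $t5, $t7, 1: $t5=81<<1=162
sw $t5, (24) → M[24]=162
halt.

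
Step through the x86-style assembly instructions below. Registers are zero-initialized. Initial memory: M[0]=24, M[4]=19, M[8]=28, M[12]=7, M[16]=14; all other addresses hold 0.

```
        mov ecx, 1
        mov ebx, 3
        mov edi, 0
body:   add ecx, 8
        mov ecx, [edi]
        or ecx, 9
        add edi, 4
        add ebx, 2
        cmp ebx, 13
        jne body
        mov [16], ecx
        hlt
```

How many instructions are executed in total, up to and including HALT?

after mov ecx, 1: ecx=1
after mov ebx, 3: ebx=3
after mov edi, 0: edi=0
after add ecx, 8: ecx=1+8=9
after mov ecx, [edi]: ecx=M[0]=24
after or ecx, 9: ecx=24|9=25
after add edi, 4: edi=0+4=4
after add ebx, 2: ebx=3+2=5
cmp ebx, 13  (cmp 5,13)
jne body: taken
after add ecx, 8: ecx=25+8=33
after mov ecx, [edi]: ecx=M[4]=19
after or ecx, 9: ecx=19|9=27
after add edi, 4: edi=4+4=8
after add ebx, 2: ebx=5+2=7
cmp ebx, 13  (cmp 7,13)
jne body: taken
after add ecx, 8: ecx=27+8=35
after mov ecx, [edi]: ecx=M[8]=28
after or ecx, 9: ecx=28|9=29
after add edi, 4: edi=8+4=12
after add ebx, 2: ebx=7+2=9
cmp ebx, 13  (cmp 9,13)
jne body: taken
after add ecx, 8: ecx=29+8=37
after mov ecx, [edi]: ecx=M[12]=7
after or ecx, 9: ecx=7|9=15
after add edi, 4: edi=12+4=16
after add ebx, 2: ebx=9+2=11
cmp ebx, 13  (cmp 11,13)
jne body: taken
after add ecx, 8: ecx=15+8=23
after mov ecx, [edi]: ecx=M[16]=14
after or ecx, 9: ecx=14|9=15
after add edi, 4: edi=16+4=20
after add ebx, 2: ebx=11+2=13
cmp ebx, 13  (cmp 13,13)
jne body: not taken
mov [16], ecx → M[16]=15
halt.
Total executed instructions: 40.

40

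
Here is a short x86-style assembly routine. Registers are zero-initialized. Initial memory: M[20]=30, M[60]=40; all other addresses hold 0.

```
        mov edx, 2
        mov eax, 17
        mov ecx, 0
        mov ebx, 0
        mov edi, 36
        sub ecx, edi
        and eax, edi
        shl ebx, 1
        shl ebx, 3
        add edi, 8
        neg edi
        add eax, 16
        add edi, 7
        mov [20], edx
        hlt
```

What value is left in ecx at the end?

-36

after mov edx, 2: edx=2
after mov eax, 17: eax=17
after mov ecx, 0: ecx=0
after mov ebx, 0: ebx=0
after mov edi, 36: edi=36
after sub ecx, edi: ecx=0-36=-36
after and eax, edi: eax=17&36=0
after shl ebx, 1: ebx=0<<1=0
after shl ebx, 3: ebx=0<<3=0
after add edi, 8: edi=36+8=44
after neg edi: edi=-(44)=-44
after add eax, 16: eax=0+16=16
after add edi, 7: edi=(-44)+7=-37
mov [20], edx → M[20]=2
halt.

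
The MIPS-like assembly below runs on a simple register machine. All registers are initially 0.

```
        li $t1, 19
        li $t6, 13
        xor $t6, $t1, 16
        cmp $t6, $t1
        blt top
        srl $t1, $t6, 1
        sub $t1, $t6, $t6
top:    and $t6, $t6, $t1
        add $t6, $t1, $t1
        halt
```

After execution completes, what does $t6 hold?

$t1=19
$t6=13
$t6=19^16=3
cmp $t6, $t1  (cmp 3,19)
blt top: taken
$t6=3&19=3
$t6=19+19=38
halt.

38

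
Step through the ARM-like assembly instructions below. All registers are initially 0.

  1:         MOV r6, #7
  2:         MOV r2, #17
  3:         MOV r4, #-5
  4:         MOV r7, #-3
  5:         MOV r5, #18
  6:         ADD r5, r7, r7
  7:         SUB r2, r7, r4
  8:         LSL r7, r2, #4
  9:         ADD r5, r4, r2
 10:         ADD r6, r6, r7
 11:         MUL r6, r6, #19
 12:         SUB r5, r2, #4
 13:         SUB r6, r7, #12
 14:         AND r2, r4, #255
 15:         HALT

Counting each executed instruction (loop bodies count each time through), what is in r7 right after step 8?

after MOV r6, #7: r6=7
after MOV r2, #17: r2=17
after MOV r4, #-5: r4=-5
after MOV r7, #-3: r7=-3
after MOV r5, #18: r5=18
after ADD r5, r7, r7: r5=(-3)+(-3)=-6
after SUB r2, r7, r4: r2=(-3)-(-5)=2
after LSL r7, r2, #4: r7=2<<4=32
After step 8: r7 = 32.

32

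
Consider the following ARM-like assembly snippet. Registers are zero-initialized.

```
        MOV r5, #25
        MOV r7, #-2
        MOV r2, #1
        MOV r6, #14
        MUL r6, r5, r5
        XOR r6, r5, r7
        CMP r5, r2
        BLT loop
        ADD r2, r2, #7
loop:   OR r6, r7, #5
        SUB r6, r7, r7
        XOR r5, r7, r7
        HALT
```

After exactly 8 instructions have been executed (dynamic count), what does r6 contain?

-25

MOV r5, #25 → r5=25
MOV r7, #-2 → r7=-2
MOV r2, #1 → r2=1
MOV r6, #14 → r6=14
MUL r6, r5, r5 → r6=25*25=625
XOR r6, r5, r7 → r6=25^(-2)=-25
CMP r5, r2  (cmp 25,1)
BLT loop: not taken
After step 8: r6 = -25.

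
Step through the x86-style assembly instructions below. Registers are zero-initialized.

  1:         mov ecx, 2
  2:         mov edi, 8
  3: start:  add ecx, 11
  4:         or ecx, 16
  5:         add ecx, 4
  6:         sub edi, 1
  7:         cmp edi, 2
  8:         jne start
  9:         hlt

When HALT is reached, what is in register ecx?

188

ecx=2
edi=8
ecx=2+11=13
ecx=13|16=29
ecx=29+4=33
edi=8-1=7
cmp edi, 2  (cmp 7,2)
jne start: taken
ecx=33+11=44
ecx=44|16=60
ecx=60+4=64
edi=7-1=6
cmp edi, 2  (cmp 6,2)
jne start: taken
ecx=64+11=75
ecx=75|16=91
ecx=91+4=95
edi=6-1=5
cmp edi, 2  (cmp 5,2)
jne start: taken
ecx=95+11=106
ecx=106|16=122
ecx=122+4=126
edi=5-1=4
cmp edi, 2  (cmp 4,2)
jne start: taken
ecx=126+11=137
ecx=137|16=153
ecx=153+4=157
edi=4-1=3
cmp edi, 2  (cmp 3,2)
jne start: taken
ecx=157+11=168
ecx=168|16=184
ecx=184+4=188
edi=3-1=2
cmp edi, 2  (cmp 2,2)
jne start: not taken
halt.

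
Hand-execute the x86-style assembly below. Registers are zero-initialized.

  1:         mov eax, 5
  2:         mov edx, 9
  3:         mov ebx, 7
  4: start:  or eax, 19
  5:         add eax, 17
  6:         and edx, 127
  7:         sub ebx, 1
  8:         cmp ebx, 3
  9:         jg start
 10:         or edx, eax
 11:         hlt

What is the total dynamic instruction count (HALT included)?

29

after mov eax, 5: eax=5
after mov edx, 9: edx=9
after mov ebx, 7: ebx=7
after or eax, 19: eax=5|19=23
after add eax, 17: eax=23+17=40
after and edx, 127: edx=9&127=9
after sub ebx, 1: ebx=7-1=6
cmp ebx, 3  (cmp 6,3)
jg start: taken
after or eax, 19: eax=40|19=59
after add eax, 17: eax=59+17=76
after and edx, 127: edx=9&127=9
after sub ebx, 1: ebx=6-1=5
cmp ebx, 3  (cmp 5,3)
jg start: taken
after or eax, 19: eax=76|19=95
after add eax, 17: eax=95+17=112
after and edx, 127: edx=9&127=9
after sub ebx, 1: ebx=5-1=4
cmp ebx, 3  (cmp 4,3)
jg start: taken
after or eax, 19: eax=112|19=115
after add eax, 17: eax=115+17=132
after and edx, 127: edx=9&127=9
after sub ebx, 1: ebx=4-1=3
cmp ebx, 3  (cmp 3,3)
jg start: not taken
after or edx, eax: edx=9|132=141
halt.
Total executed instructions: 29.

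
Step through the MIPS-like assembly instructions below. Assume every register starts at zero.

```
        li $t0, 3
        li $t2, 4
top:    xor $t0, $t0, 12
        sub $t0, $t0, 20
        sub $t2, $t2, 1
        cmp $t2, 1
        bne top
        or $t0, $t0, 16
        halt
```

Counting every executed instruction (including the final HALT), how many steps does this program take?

19

$t0=3
$t2=4
$t0=3^12=15
$t0=15-20=-5
$t2=4-1=3
cmp $t2, 1  (cmp 3,1)
bne top: taken
$t0=(-5)^12=-9
$t0=(-9)-20=-29
$t2=3-1=2
cmp $t2, 1  (cmp 2,1)
bne top: taken
$t0=(-29)^12=-17
$t0=(-17)-20=-37
$t2=2-1=1
cmp $t2, 1  (cmp 1,1)
bne top: not taken
$t0=(-37)|16=-37
halt.
Total executed instructions: 19.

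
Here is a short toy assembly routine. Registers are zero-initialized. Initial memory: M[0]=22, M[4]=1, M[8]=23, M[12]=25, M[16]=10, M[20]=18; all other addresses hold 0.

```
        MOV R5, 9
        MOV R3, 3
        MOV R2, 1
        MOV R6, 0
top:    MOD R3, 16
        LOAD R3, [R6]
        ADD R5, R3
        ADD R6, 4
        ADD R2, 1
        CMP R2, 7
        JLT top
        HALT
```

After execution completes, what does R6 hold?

after MOV R5, 9: R5=9
after MOV R3, 3: R3=3
after MOV R2, 1: R2=1
after MOV R6, 0: R6=0
after MOD R3, 16: R3=3%16=3
after LOAD R3, [R6]: R3=M[0]=22
after ADD R5, R3: R5=9+22=31
after ADD R6, 4: R6=0+4=4
after ADD R2, 1: R2=1+1=2
CMP R2, 7  (cmp 2,7)
JLT top: taken
after MOD R3, 16: R3=22%16=6
after LOAD R3, [R6]: R3=M[4]=1
after ADD R5, R3: R5=31+1=32
after ADD R6, 4: R6=4+4=8
after ADD R2, 1: R2=2+1=3
CMP R2, 7  (cmp 3,7)
JLT top: taken
after MOD R3, 16: R3=1%16=1
after LOAD R3, [R6]: R3=M[8]=23
after ADD R5, R3: R5=32+23=55
after ADD R6, 4: R6=8+4=12
after ADD R2, 1: R2=3+1=4
CMP R2, 7  (cmp 4,7)
JLT top: taken
after MOD R3, 16: R3=23%16=7
after LOAD R3, [R6]: R3=M[12]=25
after ADD R5, R3: R5=55+25=80
after ADD R6, 4: R6=12+4=16
after ADD R2, 1: R2=4+1=5
CMP R2, 7  (cmp 5,7)
JLT top: taken
after MOD R3, 16: R3=25%16=9
after LOAD R3, [R6]: R3=M[16]=10
after ADD R5, R3: R5=80+10=90
after ADD R6, 4: R6=16+4=20
after ADD R2, 1: R2=5+1=6
CMP R2, 7  (cmp 6,7)
JLT top: taken
after MOD R3, 16: R3=10%16=10
after LOAD R3, [R6]: R3=M[20]=18
after ADD R5, R3: R5=90+18=108
after ADD R6, 4: R6=20+4=24
after ADD R2, 1: R2=6+1=7
CMP R2, 7  (cmp 7,7)
JLT top: not taken
halt.

24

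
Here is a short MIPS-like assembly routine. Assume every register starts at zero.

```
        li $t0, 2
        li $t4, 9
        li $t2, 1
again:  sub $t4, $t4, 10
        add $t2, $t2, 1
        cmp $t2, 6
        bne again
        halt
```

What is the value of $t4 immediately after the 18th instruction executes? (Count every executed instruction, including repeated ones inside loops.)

li $t0, 2 → $t0=2
li $t4, 9 → $t4=9
li $t2, 1 → $t2=1
sub $t4, $t4, 10 → $t4=9-10=-1
add $t2, $t2, 1 → $t2=1+1=2
cmp $t2, 6  (cmp 2,6)
bne again: taken
sub $t4, $t4, 10 → $t4=(-1)-10=-11
add $t2, $t2, 1 → $t2=2+1=3
cmp $t2, 6  (cmp 3,6)
bne again: taken
sub $t4, $t4, 10 → $t4=(-11)-10=-21
add $t2, $t2, 1 → $t2=3+1=4
cmp $t2, 6  (cmp 4,6)
bne again: taken
sub $t4, $t4, 10 → $t4=(-21)-10=-31
add $t2, $t2, 1 → $t2=4+1=5
cmp $t2, 6  (cmp 5,6)
After step 18: $t4 = -31.

-31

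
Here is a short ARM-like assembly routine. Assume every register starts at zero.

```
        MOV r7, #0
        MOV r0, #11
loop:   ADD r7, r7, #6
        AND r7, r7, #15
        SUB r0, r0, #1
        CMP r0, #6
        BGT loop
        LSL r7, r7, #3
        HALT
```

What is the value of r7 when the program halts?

112

r7=0
r0=11
r7=0+6=6
r7=6&15=6
r0=11-1=10
CMP r0, #6  (cmp 10,6)
BGT loop: taken
r7=6+6=12
r7=12&15=12
r0=10-1=9
CMP r0, #6  (cmp 9,6)
BGT loop: taken
r7=12+6=18
r7=18&15=2
r0=9-1=8
CMP r0, #6  (cmp 8,6)
BGT loop: taken
r7=2+6=8
r7=8&15=8
r0=8-1=7
CMP r0, #6  (cmp 7,6)
BGT loop: taken
r7=8+6=14
r7=14&15=14
r0=7-1=6
CMP r0, #6  (cmp 6,6)
BGT loop: not taken
r7=14<<3=112
halt.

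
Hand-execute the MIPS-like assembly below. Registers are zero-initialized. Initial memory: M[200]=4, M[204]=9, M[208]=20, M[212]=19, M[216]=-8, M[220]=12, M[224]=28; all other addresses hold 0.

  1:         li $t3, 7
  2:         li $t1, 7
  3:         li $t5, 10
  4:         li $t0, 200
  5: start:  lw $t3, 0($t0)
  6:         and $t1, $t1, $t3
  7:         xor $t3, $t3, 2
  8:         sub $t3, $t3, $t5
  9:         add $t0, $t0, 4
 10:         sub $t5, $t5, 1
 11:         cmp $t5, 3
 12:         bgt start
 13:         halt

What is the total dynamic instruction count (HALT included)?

61

li $t3, 7 → $t3=7
li $t1, 7 → $t1=7
li $t5, 10 → $t5=10
li $t0, 200 → $t0=200
lw $t3, 0($t0) → $t3=M[200]=4
and $t1, $t1, $t3 → $t1=7&4=4
xor $t3, $t3, 2 → $t3=4^2=6
sub $t3, $t3, $t5 → $t3=6-10=-4
add $t0, $t0, 4 → $t0=200+4=204
sub $t5, $t5, 1 → $t5=10-1=9
cmp $t5, 3  (cmp 9,3)
bgt start: taken
lw $t3, 0($t0) → $t3=M[204]=9
and $t1, $t1, $t3 → $t1=4&9=0
xor $t3, $t3, 2 → $t3=9^2=11
sub $t3, $t3, $t5 → $t3=11-9=2
add $t0, $t0, 4 → $t0=204+4=208
sub $t5, $t5, 1 → $t5=9-1=8
cmp $t5, 3  (cmp 8,3)
bgt start: taken
lw $t3, 0($t0) → $t3=M[208]=20
and $t1, $t1, $t3 → $t1=0&20=0
xor $t3, $t3, 2 → $t3=20^2=22
sub $t3, $t3, $t5 → $t3=22-8=14
add $t0, $t0, 4 → $t0=208+4=212
sub $t5, $t5, 1 → $t5=8-1=7
cmp $t5, 3  (cmp 7,3)
bgt start: taken
lw $t3, 0($t0) → $t3=M[212]=19
and $t1, $t1, $t3 → $t1=0&19=0
xor $t3, $t3, 2 → $t3=19^2=17
sub $t3, $t3, $t5 → $t3=17-7=10
add $t0, $t0, 4 → $t0=212+4=216
sub $t5, $t5, 1 → $t5=7-1=6
cmp $t5, 3  (cmp 6,3)
bgt start: taken
lw $t3, 0($t0) → $t3=M[216]=-8
and $t1, $t1, $t3 → $t1=0&(-8)=0
xor $t3, $t3, 2 → $t3=(-8)^2=-6
sub $t3, $t3, $t5 → $t3=(-6)-6=-12
add $t0, $t0, 4 → $t0=216+4=220
sub $t5, $t5, 1 → $t5=6-1=5
cmp $t5, 3  (cmp 5,3)
bgt start: taken
lw $t3, 0($t0) → $t3=M[220]=12
and $t1, $t1, $t3 → $t1=0&12=0
xor $t3, $t3, 2 → $t3=12^2=14
sub $t3, $t3, $t5 → $t3=14-5=9
add $t0, $t0, 4 → $t0=220+4=224
sub $t5, $t5, 1 → $t5=5-1=4
cmp $t5, 3  (cmp 4,3)
bgt start: taken
lw $t3, 0($t0) → $t3=M[224]=28
and $t1, $t1, $t3 → $t1=0&28=0
xor $t3, $t3, 2 → $t3=28^2=30
sub $t3, $t3, $t5 → $t3=30-4=26
add $t0, $t0, 4 → $t0=224+4=228
sub $t5, $t5, 1 → $t5=4-1=3
cmp $t5, 3  (cmp 3,3)
bgt start: not taken
halt.
Total executed instructions: 61.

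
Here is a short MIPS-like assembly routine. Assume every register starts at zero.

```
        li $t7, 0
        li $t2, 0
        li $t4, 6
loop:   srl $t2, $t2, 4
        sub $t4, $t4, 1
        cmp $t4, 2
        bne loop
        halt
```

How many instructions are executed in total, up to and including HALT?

20

$t7=0
$t2=0
$t4=6
$t2=0>>4=0
$t4=6-1=5
cmp $t4, 2  (cmp 5,2)
bne loop: taken
$t2=0>>4=0
$t4=5-1=4
cmp $t4, 2  (cmp 4,2)
bne loop: taken
$t2=0>>4=0
$t4=4-1=3
cmp $t4, 2  (cmp 3,2)
bne loop: taken
$t2=0>>4=0
$t4=3-1=2
cmp $t4, 2  (cmp 2,2)
bne loop: not taken
halt.
Total executed instructions: 20.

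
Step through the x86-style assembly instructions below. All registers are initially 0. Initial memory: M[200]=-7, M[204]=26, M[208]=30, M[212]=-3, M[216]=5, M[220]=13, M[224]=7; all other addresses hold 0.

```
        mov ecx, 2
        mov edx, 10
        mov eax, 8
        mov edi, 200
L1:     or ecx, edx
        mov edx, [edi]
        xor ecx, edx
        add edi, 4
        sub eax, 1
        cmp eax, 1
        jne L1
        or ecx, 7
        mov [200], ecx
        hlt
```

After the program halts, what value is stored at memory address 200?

-1

ecx=2
edx=10
eax=8
edi=200
ecx=2|10=10
edx=M[200]=-7
ecx=10^(-7)=-13
edi=200+4=204
eax=8-1=7
cmp eax, 1  (cmp 7,1)
jne L1: taken
ecx=(-13)|(-7)=-5
edx=M[204]=26
ecx=(-5)^26=-31
edi=204+4=208
eax=7-1=6
cmp eax, 1  (cmp 6,1)
jne L1: taken
ecx=(-31)|26=-5
edx=M[208]=30
ecx=(-5)^30=-27
edi=208+4=212
eax=6-1=5
cmp eax, 1  (cmp 5,1)
jne L1: taken
ecx=(-27)|30=-1
edx=M[212]=-3
ecx=(-1)^(-3)=2
edi=212+4=216
eax=5-1=4
cmp eax, 1  (cmp 4,1)
jne L1: taken
ecx=2|(-3)=-1
edx=M[216]=5
ecx=(-1)^5=-6
edi=216+4=220
eax=4-1=3
cmp eax, 1  (cmp 3,1)
jne L1: taken
ecx=(-6)|5=-1
edx=M[220]=13
ecx=(-1)^13=-14
edi=220+4=224
eax=3-1=2
cmp eax, 1  (cmp 2,1)
jne L1: taken
ecx=(-14)|13=-1
edx=M[224]=7
ecx=(-1)^7=-8
edi=224+4=228
eax=2-1=1
cmp eax, 1  (cmp 1,1)
jne L1: not taken
ecx=(-8)|7=-1
mov [200], ecx → M[200]=-1
halt.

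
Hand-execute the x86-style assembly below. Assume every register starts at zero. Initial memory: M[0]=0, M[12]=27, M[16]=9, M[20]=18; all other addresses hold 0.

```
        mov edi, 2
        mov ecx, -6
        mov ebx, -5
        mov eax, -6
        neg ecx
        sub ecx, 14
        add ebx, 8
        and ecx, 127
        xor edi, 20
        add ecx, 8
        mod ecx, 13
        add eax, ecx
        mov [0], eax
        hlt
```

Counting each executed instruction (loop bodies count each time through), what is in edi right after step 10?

22

mov edi, 2 → edi=2
mov ecx, -6 → ecx=-6
mov ebx, -5 → ebx=-5
mov eax, -6 → eax=-6
neg ecx → ecx=-(-6)=6
sub ecx, 14 → ecx=6-14=-8
add ebx, 8 → ebx=(-5)+8=3
and ecx, 127 → ecx=(-8)&127=120
xor edi, 20 → edi=2^20=22
add ecx, 8 → ecx=120+8=128
After step 10: edi = 22.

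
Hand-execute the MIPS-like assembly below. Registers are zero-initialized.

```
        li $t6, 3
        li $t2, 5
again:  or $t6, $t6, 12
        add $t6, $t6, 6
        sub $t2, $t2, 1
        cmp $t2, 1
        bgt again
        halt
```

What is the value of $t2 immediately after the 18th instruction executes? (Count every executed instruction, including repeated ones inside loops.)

2

$t6=3
$t2=5
$t6=3|12=15
$t6=15+6=21
$t2=5-1=4
cmp $t2, 1  (cmp 4,1)
bgt again: taken
$t6=21|12=29
$t6=29+6=35
$t2=4-1=3
cmp $t2, 1  (cmp 3,1)
bgt again: taken
$t6=35|12=47
$t6=47+6=53
$t2=3-1=2
cmp $t2, 1  (cmp 2,1)
bgt again: taken
$t6=53|12=61
After step 18: $t2 = 2.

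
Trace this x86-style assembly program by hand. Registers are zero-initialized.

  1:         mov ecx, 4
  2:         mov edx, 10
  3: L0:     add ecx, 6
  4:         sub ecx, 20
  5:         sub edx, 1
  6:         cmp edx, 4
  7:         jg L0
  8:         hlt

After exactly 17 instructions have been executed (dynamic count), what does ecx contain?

-38

ecx=4
edx=10
ecx=4+6=10
ecx=10-20=-10
edx=10-1=9
cmp edx, 4  (cmp 9,4)
jg L0: taken
ecx=(-10)+6=-4
ecx=(-4)-20=-24
edx=9-1=8
cmp edx, 4  (cmp 8,4)
jg L0: taken
ecx=(-24)+6=-18
ecx=(-18)-20=-38
edx=8-1=7
cmp edx, 4  (cmp 7,4)
jg L0: taken
After step 17: ecx = -38.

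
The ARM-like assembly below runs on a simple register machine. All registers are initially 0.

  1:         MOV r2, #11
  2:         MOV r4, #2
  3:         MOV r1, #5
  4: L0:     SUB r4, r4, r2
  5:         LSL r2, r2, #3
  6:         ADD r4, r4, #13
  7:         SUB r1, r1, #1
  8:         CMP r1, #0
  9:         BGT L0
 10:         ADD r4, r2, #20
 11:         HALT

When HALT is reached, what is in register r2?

after MOV r2, #11: r2=11
after MOV r4, #2: r4=2
after MOV r1, #5: r1=5
after SUB r4, r4, r2: r4=2-11=-9
after LSL r2, r2, #3: r2=11<<3=88
after ADD r4, r4, #13: r4=(-9)+13=4
after SUB r1, r1, #1: r1=5-1=4
CMP r1, #0  (cmp 4,0)
BGT L0: taken
after SUB r4, r4, r2: r4=4-88=-84
after LSL r2, r2, #3: r2=88<<3=704
after ADD r4, r4, #13: r4=(-84)+13=-71
after SUB r1, r1, #1: r1=4-1=3
CMP r1, #0  (cmp 3,0)
BGT L0: taken
after SUB r4, r4, r2: r4=(-71)-704=-775
after LSL r2, r2, #3: r2=704<<3=5632
after ADD r4, r4, #13: r4=(-775)+13=-762
after SUB r1, r1, #1: r1=3-1=2
CMP r1, #0  (cmp 2,0)
BGT L0: taken
after SUB r4, r4, r2: r4=(-762)-5632=-6394
after LSL r2, r2, #3: r2=5632<<3=45056
after ADD r4, r4, #13: r4=(-6394)+13=-6381
after SUB r1, r1, #1: r1=2-1=1
CMP r1, #0  (cmp 1,0)
BGT L0: taken
after SUB r4, r4, r2: r4=(-6381)-45056=-51437
after LSL r2, r2, #3: r2=45056<<3=360448
after ADD r4, r4, #13: r4=(-51437)+13=-51424
after SUB r1, r1, #1: r1=1-1=0
CMP r1, #0  (cmp 0,0)
BGT L0: not taken
after ADD r4, r2, #20: r4=360448+20=360468
halt.

360448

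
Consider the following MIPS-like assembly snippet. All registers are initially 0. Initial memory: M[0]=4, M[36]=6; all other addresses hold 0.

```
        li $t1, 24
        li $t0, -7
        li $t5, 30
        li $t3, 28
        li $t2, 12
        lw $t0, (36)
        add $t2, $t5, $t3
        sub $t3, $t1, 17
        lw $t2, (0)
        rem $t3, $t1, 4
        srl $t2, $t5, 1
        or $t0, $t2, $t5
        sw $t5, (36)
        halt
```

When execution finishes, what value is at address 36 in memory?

30

after li $t1, 24: $t1=24
after li $t0, -7: $t0=-7
after li $t5, 30: $t5=30
after li $t3, 28: $t3=28
after li $t2, 12: $t2=12
after lw $t0, (36): $t0=M[36]=6
after add $t2, $t5, $t3: $t2=30+28=58
after sub $t3, $t1, 17: $t3=24-17=7
after lw $t2, (0): $t2=M[0]=4
after rem $t3, $t1, 4: $t3=24%4=0
after srl $t2, $t5, 1: $t2=30>>1=15
after or $t0, $t2, $t5: $t0=15|30=31
sw $t5, (36) → M[36]=30
halt.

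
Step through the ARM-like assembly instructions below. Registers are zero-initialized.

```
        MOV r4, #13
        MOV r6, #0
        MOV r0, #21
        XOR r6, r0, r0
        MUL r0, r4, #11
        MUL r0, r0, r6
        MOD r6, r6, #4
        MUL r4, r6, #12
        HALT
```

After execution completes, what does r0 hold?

0

after MOV r4, #13: r4=13
after MOV r6, #0: r6=0
after MOV r0, #21: r0=21
after XOR r6, r0, r0: r6=21^21=0
after MUL r0, r4, #11: r0=13*11=143
after MUL r0, r0, r6: r0=143*0=0
after MOD r6, r6, #4: r6=0%4=0
after MUL r4, r6, #12: r4=0*12=0
halt.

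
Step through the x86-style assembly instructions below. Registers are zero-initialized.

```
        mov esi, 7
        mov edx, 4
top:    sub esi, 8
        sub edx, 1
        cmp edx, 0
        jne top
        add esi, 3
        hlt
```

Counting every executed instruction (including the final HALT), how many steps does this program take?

20

mov esi, 7 → esi=7
mov edx, 4 → edx=4
sub esi, 8 → esi=7-8=-1
sub edx, 1 → edx=4-1=3
cmp edx, 0  (cmp 3,0)
jne top: taken
sub esi, 8 → esi=(-1)-8=-9
sub edx, 1 → edx=3-1=2
cmp edx, 0  (cmp 2,0)
jne top: taken
sub esi, 8 → esi=(-9)-8=-17
sub edx, 1 → edx=2-1=1
cmp edx, 0  (cmp 1,0)
jne top: taken
sub esi, 8 → esi=(-17)-8=-25
sub edx, 1 → edx=1-1=0
cmp edx, 0  (cmp 0,0)
jne top: not taken
add esi, 3 → esi=(-25)+3=-22
halt.
Total executed instructions: 20.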